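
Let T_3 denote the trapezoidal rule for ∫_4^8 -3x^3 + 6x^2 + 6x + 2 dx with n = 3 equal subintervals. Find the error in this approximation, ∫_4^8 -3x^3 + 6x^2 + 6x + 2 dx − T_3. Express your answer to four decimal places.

Exact integral: ∫_4^8 f(x) dx = -1832.
T_3 ≈ -1888.888889.
Error ≈ -1832 − (-1888.888889) ≈ 56.8889.

56.8889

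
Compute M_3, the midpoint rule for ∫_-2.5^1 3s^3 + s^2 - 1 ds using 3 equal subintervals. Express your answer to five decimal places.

-24.22251

Δs = (1 − (-2.5))/3 = 7/6.
Midpoints: -23/12, -0.75, 5/12.
f(-23/12) = -10627/576, f(-0.75) = -1.703125, f(5/12) = -0.609375.
Sum = Δs · [f(-23/12) + f(-0.75) + f(5/12)].
Sum ≈ -24.22251.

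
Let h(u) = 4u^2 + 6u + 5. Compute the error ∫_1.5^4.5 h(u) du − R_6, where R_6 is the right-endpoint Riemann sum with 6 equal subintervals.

-23

Exact integral: ∫_1.5^4.5 h(u) du = 186.
R_6 = 209.
Error = 186 − 209 = -23.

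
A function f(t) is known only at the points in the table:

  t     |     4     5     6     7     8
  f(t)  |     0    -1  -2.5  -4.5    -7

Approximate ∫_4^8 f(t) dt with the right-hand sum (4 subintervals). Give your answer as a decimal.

-15

Δt = 1.
Sum = 1·[(-1) + (-2.5) + (-4.5) + (-7)] = -15.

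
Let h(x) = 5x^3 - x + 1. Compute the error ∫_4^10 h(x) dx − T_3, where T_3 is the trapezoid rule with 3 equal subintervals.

Exact integral: ∫_4^10 h(x) dx = 12144.
T_3 = 12564.
Error = 12144 − 12564 = -420.

-420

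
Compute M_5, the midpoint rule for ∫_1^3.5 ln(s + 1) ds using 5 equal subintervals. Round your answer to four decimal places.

2.8849

Δs = (3.5 − 1)/5 = 0.5.
Midpoints: 1.25, 1.75, 2.25, 2.75, 3.25.
f(1.25) ≈ 0.8109, f(1.75) ≈ 1.0116, f(2.25) ≈ 1.1787, f(2.75) ≈ 1.3218, f(3.25) ≈ 1.4469.
Sum = Δs · [f(1.25) + f(1.75) + f(2.25) + f(2.75) + f(3.25)].
Sum ≈ 2.8849.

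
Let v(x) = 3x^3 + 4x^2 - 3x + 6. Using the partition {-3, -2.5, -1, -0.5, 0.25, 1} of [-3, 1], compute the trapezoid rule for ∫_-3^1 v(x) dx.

7.11328125

Subinterval widths: 0.5, 1.5, 0.5, 0.75, 0.75.
v(-3) = -30, v(-2.5) = -8.375, v(-1) = 10, v(-0.5) = 8.125, v(0.25) = 5.546875, v(1) = 10.
On each subinterval the trapezoid contributes (Δx_i/2)·[v(x_{i-1}) + v(x_i)].
Sum = 7.11328125.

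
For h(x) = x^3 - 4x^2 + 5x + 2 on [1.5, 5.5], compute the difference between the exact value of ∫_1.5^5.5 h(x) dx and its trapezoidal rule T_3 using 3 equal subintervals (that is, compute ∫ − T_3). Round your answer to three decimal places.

Exact integral: ∫_1.5^5.5 h(x) dx ≈ 88.16667.
T_3 ≈ 95.87037.
Error ≈ 88.16667 − 95.87037 ≈ -7.704.

-7.704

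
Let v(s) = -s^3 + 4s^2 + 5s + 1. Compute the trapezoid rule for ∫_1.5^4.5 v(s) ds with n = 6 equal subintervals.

63.125

Δs = (4.5 − 1.5)/6 = 0.5.
v(1.5) = 14.125, v(2) = 19, v(2.5) = 22.875, v(3) = 25, v(3.5) = 24.625, v(4) = 21, v(4.5) = 13.375.
T_6 = (Δs/2)·[v(s_0) + 2v(s_1) + ... + 2v(s_{5}) + v(s_6)].
Sum = 63.125.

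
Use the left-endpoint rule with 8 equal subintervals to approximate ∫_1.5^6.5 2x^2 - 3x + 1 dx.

106.171875

Δx = (6.5 − 1.5)/8 = 0.625.
Left endpoints: 1.5, 2.125, 2.75, 3.375, 4, 4.625, 5.25, 5.875.
f(1.5) = 1, f(2.125) = 3.65625, f(2.75) = 7.875, f(3.375) = 13.65625, f(4) = 21, f(4.625) = 29.90625, f(5.25) = 40.375, f(5.875) = 52.40625.
Sum = Δx · [f(1.5) + f(2.125) + f(2.75) + ...].
Sum = 106.171875.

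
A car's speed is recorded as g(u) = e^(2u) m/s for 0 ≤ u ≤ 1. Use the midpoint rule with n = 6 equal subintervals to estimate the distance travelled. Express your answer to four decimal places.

Δu = (1 − 0)/6 = 1/6.
Midpoints: 1/12, 0.25, 5/12, 7/12, 0.75, 11/12.
g(1/12) ≈ 1.1814, g(0.25) ≈ 1.6487, g(5/12) ≈ 2.3010, g(7/12) ≈ 3.2113, g(0.75) ≈ 4.4817, g(11/12) ≈ 6.2547.
Sum = Δu · [g(1/12) + g(0.25) + g(5/12) + ...].
Sum ≈ 3.1798.

3.1798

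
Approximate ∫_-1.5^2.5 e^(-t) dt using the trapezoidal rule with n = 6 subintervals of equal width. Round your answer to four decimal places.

4.5614

Δt = (2.5 − (-1.5))/6 = 2/3.
f(-1.5) ≈ 4.4817, f(-5/6) ≈ 2.3010, f(-1/6) ≈ 1.1814, f(0.5) ≈ 0.6065, f(7/6) ≈ 0.3114, f(11/6) ≈ 0.1599, f(2.5) ≈ 0.0821.
T_6 = (Δt/2)·[f(t_0) + 2f(t_1) + ... + 2f(t_{5}) + f(t_6)].
Sum ≈ 4.5614.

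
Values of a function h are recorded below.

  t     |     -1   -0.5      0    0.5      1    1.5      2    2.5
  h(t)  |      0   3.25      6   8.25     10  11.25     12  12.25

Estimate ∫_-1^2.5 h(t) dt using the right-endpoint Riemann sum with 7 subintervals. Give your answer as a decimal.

31.5

Δt = 0.5.
Sum = 0.5·[3.25 + 6 + 8.25 + 10 + 11.25 + 12 + 12.25] = 31.5.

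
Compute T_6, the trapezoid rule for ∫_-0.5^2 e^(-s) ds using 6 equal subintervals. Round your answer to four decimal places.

1.5352

Δs = (2 − (-0.5))/6 = 5/12.
f(-0.5) ≈ 1.6487, f(-1/12) ≈ 1.0869, f(1/3) ≈ 0.7165, f(0.75) ≈ 0.4724, f(7/6) ≈ 0.3114, f(19/12) ≈ 0.2053, f(2) ≈ 0.1353.
T_6 = (Δs/2)·[f(s_0) + 2f(s_1) + ... + 2f(s_{5}) + f(s_6)].
Sum ≈ 1.5352.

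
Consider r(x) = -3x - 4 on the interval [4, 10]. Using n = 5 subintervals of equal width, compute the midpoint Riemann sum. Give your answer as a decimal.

-150

Δx = (10 − 4)/5 = 1.2.
Midpoints: 4.6, 5.8, 7, 8.2, 9.4.
r(4.6) = -17.8, r(5.8) = -21.4, r(7) = -25, r(8.2) = -28.6, r(9.4) = -32.2.
Sum = Δx · [r(4.6) + r(5.8) + r(7) + r(8.2) + r(9.4)].
Sum = -150.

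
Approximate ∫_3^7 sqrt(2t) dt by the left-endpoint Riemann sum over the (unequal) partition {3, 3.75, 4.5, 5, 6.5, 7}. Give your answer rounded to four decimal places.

11.9373

Subinterval widths: 0.75, 0.75, 0.5, 1.5, 0.5.
Left endpoints: 3, 3.75, 4.5, 5, 6.5.
f(3) ≈ 2.4495, f(3.75) ≈ 2.7386, f(4.5) ≈ 3.0000, f(5) ≈ 3.1623, f(6.5) ≈ 3.6056.
Sum = Σ Δt_i · f(t_i).
Sum ≈ 11.9373.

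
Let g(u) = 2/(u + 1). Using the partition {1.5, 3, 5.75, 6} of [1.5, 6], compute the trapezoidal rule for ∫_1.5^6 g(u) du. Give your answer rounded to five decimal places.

2.14266

Subinterval widths: 1.5, 2.75, 0.25.
g(1.5) = 0.8, g(3) = 0.5, g(5.75) = 8/27, g(6) = 2/7.
On each subinterval the trapezoid contributes (Δu_i/2)·[g(u_{i-1}) + g(u_i)].
Sum ≈ 2.14266.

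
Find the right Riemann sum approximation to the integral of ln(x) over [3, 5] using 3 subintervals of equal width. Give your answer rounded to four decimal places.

Δx = (5 − 3)/3 = 2/3.
Right endpoints: 11/3, 13/3, 5.
f(11/3) ≈ 1.2993, f(13/3) ≈ 1.4663, f(5) ≈ 1.6094.
Sum = Δx · [f(11/3) + f(13/3) + f(5)].
Sum ≈ 2.9167.

2.9167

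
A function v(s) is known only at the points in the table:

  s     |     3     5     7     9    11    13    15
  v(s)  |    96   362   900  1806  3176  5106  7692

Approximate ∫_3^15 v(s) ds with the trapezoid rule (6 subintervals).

30488

Δs = 2.
T_6 = (2/2)·[96 + 2·362 + 2·900 + 2·1806 + 2·3176 + 2·5106 + 7692] = 30488.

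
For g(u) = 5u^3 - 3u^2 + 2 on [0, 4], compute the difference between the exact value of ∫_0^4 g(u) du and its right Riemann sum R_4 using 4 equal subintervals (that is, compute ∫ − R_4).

-154

Exact integral: ∫_0^4 g(u) du = 264.
R_4 = 418.
Error = 264 − 418 = -154.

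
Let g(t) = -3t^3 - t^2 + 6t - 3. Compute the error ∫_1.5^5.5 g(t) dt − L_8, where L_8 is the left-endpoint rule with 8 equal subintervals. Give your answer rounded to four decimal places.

-117.8333

Exact integral: ∫_1.5^5.5 g(t) dt ≈ -664.833333.
L_8 = -547.
Error ≈ -664.833333 − (-547) ≈ -117.8333.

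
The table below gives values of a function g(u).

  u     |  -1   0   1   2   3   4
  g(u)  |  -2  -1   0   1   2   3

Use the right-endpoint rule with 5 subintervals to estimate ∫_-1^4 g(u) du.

5

Δu = 1.
Sum = 1·[(-1) + 0 + 1 + 2 + 3] = 5.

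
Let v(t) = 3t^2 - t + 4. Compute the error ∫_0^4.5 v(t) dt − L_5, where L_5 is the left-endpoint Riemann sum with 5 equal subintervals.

Exact integral: ∫_0^4.5 v(t) dt = 99.
L_5 = 75.51.
Error = 99 − 75.51 = 23.49.

23.49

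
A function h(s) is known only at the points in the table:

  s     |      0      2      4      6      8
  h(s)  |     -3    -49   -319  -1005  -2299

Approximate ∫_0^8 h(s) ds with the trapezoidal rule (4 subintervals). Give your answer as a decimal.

-5048

Δs = 2.
T_4 = (2/2)·[(-3) + 2·(-49) + 2·(-319) + 2·(-1005) + (-2299)] = -5048.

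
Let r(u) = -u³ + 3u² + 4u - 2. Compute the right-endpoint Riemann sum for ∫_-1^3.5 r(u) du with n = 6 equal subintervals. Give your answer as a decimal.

22.74609375

Δu = (3.5 − (-1))/6 = 0.75.
Right endpoints: -0.25, 0.5, 1.25, 2, 2.75, 3.5.
r(-0.25) = -2.796875, r(0.5) = 0.625, r(1.25) = 5.734375, r(2) = 10, r(2.75) = 10.890625, r(3.5) = 5.875.
Sum = Δu · [r(-0.25) + r(0.5) + r(1.25) + ...].
Sum = 22.74609375.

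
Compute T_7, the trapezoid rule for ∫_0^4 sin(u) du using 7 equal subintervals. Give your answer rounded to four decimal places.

1.6084

Δu = (4 − 0)/7 = 4/7.
f(0) ≈ 0.0000, f(4/7) ≈ 0.5408, f(8/7) ≈ 0.9098, f(12/7) ≈ 0.9897, f(16/7) ≈ 0.7551, f(20/7) ≈ 0.2806, f(24/7) ≈ -0.2831, f(4) ≈ -0.7568.
T_7 = (Δu/2)·[f(u_0) + 2f(u_1) + ... + 2f(u_{6}) + f(u_7)].
Sum ≈ 1.6084.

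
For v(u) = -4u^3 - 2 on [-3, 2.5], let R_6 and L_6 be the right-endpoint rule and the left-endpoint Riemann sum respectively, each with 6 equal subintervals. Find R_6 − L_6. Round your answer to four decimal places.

R_6 ≈ -44.897569.
L_6 ≈ 111.394097.
R_6 − L_6 ≈ -156.2917.

-156.2917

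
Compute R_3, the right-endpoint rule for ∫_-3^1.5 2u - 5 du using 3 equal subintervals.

Δu = (1.5 − (-3))/3 = 1.5.
Right endpoints: -1.5, 0, 1.5.
f(-1.5) = -8, f(0) = -5, f(1.5) = -2.
Sum = Δu · [f(-1.5) + f(0) + f(1.5)].
Sum = -22.5.

-22.5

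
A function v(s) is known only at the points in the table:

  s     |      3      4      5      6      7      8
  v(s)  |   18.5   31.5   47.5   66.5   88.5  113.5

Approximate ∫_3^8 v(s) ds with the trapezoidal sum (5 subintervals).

300

Δs = 1.
T_5 = (1/2)·[18.5 + 2·31.5 + 2·47.5 + 2·66.5 + 2·88.5 + 113.5] = 300.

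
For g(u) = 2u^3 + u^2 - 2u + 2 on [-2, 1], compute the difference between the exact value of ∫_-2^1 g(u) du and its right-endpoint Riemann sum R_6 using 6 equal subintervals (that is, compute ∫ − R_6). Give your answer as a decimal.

-2

Exact integral: ∫_-2^1 g(u) du = 4.5.
R_6 = 6.5.
Error = 4.5 − 6.5 = -2.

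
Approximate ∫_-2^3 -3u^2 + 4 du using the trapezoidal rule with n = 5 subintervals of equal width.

-17.5

Δu = (3 − (-2))/5 = 1.
f(-2) = -8, f(-1) = 1, f(0) = 4, f(1) = 1, f(2) = -8, f(3) = -23.
T_5 = (Δu/2)·[f(u_0) + 2f(u_1) + ... + 2f(u_{4}) + f(u_5)].
Sum = -17.5.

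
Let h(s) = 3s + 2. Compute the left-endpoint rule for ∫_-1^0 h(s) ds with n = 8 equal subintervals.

Δs = (0 − (-1))/8 = 0.125.
Left endpoints: -1, -0.875, -0.75, -0.625, -0.5, -0.375, -0.25, -0.125.
h(-1) = -1, h(-0.875) = -0.625, h(-0.75) = -0.25, h(-0.625) = 0.125, h(-0.5) = 0.5, h(-0.375) = 0.875, h(-0.25) = 1.25, h(-0.125) = 1.625.
Sum = Δs · [h(-1) + h(-0.875) + h(-0.75) + ...].
Sum = 0.3125.

0.3125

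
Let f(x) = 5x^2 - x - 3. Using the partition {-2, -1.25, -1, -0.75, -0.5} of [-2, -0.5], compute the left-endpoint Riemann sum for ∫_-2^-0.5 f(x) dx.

Subinterval widths: 0.75, 0.25, 0.25, 0.25.
Left endpoints: -2, -1.25, -1, -0.75.
f(-2) = 19, f(-1.25) = 6.0625, f(-1) = 3, f(-0.75) = 0.5625.
Sum = Σ Δx_i · f(x_i).
Sum = 16.65625.

16.65625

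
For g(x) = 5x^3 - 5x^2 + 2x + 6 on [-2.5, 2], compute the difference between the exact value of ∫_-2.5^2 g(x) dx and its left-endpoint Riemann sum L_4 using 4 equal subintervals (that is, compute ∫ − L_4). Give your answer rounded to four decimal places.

86.1416

Exact integral: ∫_-2.5^2 g(x) dx = -43.453125.
L_4 ≈ -129.594727.
Error ≈ -43.453125 − (-129.594727) ≈ 86.1416.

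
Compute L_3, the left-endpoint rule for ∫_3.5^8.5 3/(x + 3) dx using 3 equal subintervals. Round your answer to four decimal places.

Δx = (8.5 − 3.5)/3 = 5/3.
Left endpoints: 3.5, 31/6, 41/6.
f(3.5) = 6/13, f(31/6) = 18/49, f(41/6) = 18/59.
Sum = Δx · [f(3.5) + f(31/6) + f(41/6)].
Sum ≈ 1.8900.

1.8900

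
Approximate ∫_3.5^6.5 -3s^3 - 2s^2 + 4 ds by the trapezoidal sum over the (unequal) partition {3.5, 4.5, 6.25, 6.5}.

-1420.234375

Subinterval widths: 1, 1.75, 0.25.
f(3.5) = -149.125, f(4.5) = -309.875, f(6.25) = -806.546875, f(6.5) = -904.375.
On each subinterval the trapezoid contributes (Δs_i/2)·[f(s_{i-1}) + f(s_i)].
Sum = -1420.234375.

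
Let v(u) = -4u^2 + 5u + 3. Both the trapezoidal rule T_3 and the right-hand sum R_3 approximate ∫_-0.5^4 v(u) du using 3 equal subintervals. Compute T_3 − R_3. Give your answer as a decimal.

30.375

T_3 = -39.375.
R_3 = -69.75.
T_3 − R_3 = 30.375.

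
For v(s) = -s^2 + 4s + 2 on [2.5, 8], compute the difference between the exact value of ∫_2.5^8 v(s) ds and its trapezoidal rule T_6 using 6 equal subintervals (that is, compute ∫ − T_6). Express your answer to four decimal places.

Exact integral: ∫_2.5^8 v(s) ds ≈ -38.958333.
T_6 ≈ -39.728588.
Error ≈ -38.958333 − (-39.728588) ≈ 0.7703.

0.7703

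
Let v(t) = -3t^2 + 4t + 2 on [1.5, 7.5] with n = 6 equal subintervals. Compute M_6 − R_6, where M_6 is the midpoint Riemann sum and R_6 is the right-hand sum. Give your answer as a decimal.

73.5

M_6 = -297.
R_6 = -370.5.
M_6 − R_6 = 73.5.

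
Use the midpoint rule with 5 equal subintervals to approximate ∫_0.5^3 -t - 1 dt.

-6.875

Δt = (3 − 0.5)/5 = 0.5.
Midpoints: 0.75, 1.25, 1.75, 2.25, 2.75.
f(0.75) = -1.75, f(1.25) = -2.25, f(1.75) = -2.75, f(2.25) = -3.25, f(2.75) = -3.75.
Sum = Δt · [f(0.75) + f(1.25) + f(1.75) + f(2.25) + f(2.75)].
Sum = -6.875.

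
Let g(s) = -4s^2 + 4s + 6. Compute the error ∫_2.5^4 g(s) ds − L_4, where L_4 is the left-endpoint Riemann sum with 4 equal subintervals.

-6.046875

Exact integral: ∫_2.5^4 g(s) ds = -36.
L_4 = -29.953125.
Error = -36 − (-29.953125) = -6.046875.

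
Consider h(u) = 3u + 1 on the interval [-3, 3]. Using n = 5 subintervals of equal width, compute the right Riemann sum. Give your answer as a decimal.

16.8

Δu = (3 − (-3))/5 = 1.2.
Right endpoints: -1.8, -0.6, 0.6, 1.8, 3.
h(-1.8) = -4.4, h(-0.6) = -0.8, h(0.6) = 2.8, h(1.8) = 6.4, h(3) = 10.
Sum = Δu · [h(-1.8) + h(-0.6) + h(0.6) + h(1.8) + h(3)].
Sum = 16.8.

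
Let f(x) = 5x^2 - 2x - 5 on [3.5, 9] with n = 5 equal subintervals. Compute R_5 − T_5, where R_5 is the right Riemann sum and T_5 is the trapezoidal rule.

R_5 = 1235.85.
T_5 = 1052.8375.
R_5 − T_5 = 183.0125.

183.0125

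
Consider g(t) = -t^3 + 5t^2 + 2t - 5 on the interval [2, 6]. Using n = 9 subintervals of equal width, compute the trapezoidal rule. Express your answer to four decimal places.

37.7449

Δt = (6 − 2)/9 = 4/9.
g(2) = 11, g(22/9) = 11051/729, g(26/9) = 13411/729, g(10/3) = 545/27, g(34/9) = 14579/729, g(38/9) = 12619/729, g(14/3) = 313/27, g(46/9) = 1691/729, g(50/9) = -8045/729, g(6) = -29.
T_9 = (Δt/2)·[g(t_0) + 2g(t_1) + ... + 2g(t_{8}) + g(t_9)].
Sum ≈ 37.7449.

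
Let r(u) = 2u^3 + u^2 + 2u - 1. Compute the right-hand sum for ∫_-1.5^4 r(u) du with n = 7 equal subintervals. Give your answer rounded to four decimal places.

223.6480

Δu = (4 − (-1.5))/7 = 11/14.
Right endpoints: -5/7, 1/14, 6/7, 23/14, 17/7, 45/14, 4.
r(-5/7) = -908/343, r(1/14) = -292/343, r(6/7) = 929/343, r(23/14) = 9503/686, r(17/7) = 13172/343, r(45/14) = 28187/343, r(4) = 151.
Sum = Δu · [r(-5/7) + r(1/14) + r(6/7) + ...].
Sum ≈ 223.6480.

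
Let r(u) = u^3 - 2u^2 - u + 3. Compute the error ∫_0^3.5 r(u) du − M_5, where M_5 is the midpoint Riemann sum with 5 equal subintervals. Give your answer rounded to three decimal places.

Exact integral: ∫_0^3.5 r(u) du ≈ 13.30729.
M_5 = 12.8428125.
Error ≈ 13.30729 − 12.8428125 ≈ 0.464.

0.464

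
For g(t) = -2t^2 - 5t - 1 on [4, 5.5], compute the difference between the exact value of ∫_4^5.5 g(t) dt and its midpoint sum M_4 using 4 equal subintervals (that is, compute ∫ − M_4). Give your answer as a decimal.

Exact integral: ∫_4^5.5 g(t) dt = -105.375.
M_4 = -105.33984375.
Error = -105.375 − (-105.33984375) = -0.03515625.

-0.03515625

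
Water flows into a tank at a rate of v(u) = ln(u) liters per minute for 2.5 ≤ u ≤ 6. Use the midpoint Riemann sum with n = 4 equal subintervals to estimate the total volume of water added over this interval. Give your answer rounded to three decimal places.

Δu = (6 − 2.5)/4 = 0.875.
Midpoints: 2.9375, 3.8125, 4.6875, 5.5625.
v(2.9375) ≈ 1.078, v(3.8125) ≈ 1.338, v(4.6875) ≈ 1.545, v(5.5625) ≈ 1.716.
Sum = Δu · [v(2.9375) + v(3.8125) + v(4.6875) + v(5.5625)].
Sum ≈ 4.967.

4.967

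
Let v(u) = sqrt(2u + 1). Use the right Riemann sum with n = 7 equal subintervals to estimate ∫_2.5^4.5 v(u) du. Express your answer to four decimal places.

5.7431

Δu = (4.5 − 2.5)/7 = 2/7.
Right endpoints: 39/14, 43/14, 47/14, 51/14, 55/14, 59/14, 4.5.
v(39/14) ≈ 2.5635, v(43/14) ≈ 2.6726, v(47/14) ≈ 2.7775, v(51/14) ≈ 2.8785, v(55/14) ≈ 2.9761, v(59/14) ≈ 3.0706, v(4.5) ≈ 3.1623.
Sum = Δu · [v(39/14) + v(43/14) + v(47/14) + ...].
Sum ≈ 5.7431.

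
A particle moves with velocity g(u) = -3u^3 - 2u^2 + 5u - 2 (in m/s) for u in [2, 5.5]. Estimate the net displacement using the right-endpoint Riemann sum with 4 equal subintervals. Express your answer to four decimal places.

-960.4014

Δu = (5.5 − 2)/4 = 0.875.
Right endpoints: 2.875, 3.75, 4.625, 5.5.
g(2.875) = -38629/512, g(3.75) = -169.578125, g(4.625) = -163047/512, g(5.5) = -534.125.
Sum = Δu · [g(2.875) + g(3.75) + g(4.625) + g(5.5)].
Sum ≈ -960.4014.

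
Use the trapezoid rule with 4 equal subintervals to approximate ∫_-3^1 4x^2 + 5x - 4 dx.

Δx = (1 − (-3))/4 = 1.
f(-3) = 17, f(-2) = 2, f(-1) = -5, f(0) = -4, f(1) = 5.
T_4 = (Δx/2)·[f(x_0) + 2f(x_1) + 2f(x_2) + 2f(x_3) + f(x_4)].
Sum = 4.

4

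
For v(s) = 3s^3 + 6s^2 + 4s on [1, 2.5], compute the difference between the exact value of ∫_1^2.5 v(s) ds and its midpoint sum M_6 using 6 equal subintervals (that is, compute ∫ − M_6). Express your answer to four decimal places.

Exact integral: ∫_1^2.5 v(s) ds = 68.296875.
M_6 ≈ 68.126953.
Error ≈ 68.296875 − 68.126953 ≈ 0.1699.

0.1699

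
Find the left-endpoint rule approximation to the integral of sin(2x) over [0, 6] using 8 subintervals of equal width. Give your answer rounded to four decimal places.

0.2641

Δx = (6 − 0)/8 = 0.75.
Left endpoints: 0, 0.75, 1.5, 2.25, 3, 3.75, 4.5, 5.25.
f(0) ≈ 0.0000, f(0.75) ≈ 0.9975, f(1.5) ≈ 0.1411, f(2.25) ≈ -0.9775, f(3) ≈ -0.2794, f(3.75) ≈ 0.9380, f(4.5) ≈ 0.4121, f(5.25) ≈ -0.8797.
Sum = Δx · [f(0) + f(0.75) + f(1.5) + ...].
Sum ≈ 0.2641.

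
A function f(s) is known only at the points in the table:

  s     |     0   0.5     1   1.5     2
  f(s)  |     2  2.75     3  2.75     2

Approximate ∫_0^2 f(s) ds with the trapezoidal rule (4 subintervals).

Δs = 0.5.
T_4 = (0.5/2)·[2 + 2·2.75 + 2·3 + 2·2.75 + 2] = 5.25.

5.25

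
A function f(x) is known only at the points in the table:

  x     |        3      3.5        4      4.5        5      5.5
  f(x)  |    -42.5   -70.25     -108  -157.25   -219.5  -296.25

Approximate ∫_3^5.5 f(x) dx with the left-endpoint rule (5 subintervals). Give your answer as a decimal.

Δx = 0.5.
Sum = 0.5·[(-42.5) + (-70.25) + (-108) + (-157.25) + (-219.5)] = -298.75.

-298.75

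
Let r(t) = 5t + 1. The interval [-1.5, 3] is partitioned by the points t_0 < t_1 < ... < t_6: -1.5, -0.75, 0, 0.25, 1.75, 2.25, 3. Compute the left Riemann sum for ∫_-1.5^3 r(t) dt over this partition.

Subinterval widths: 0.75, 0.75, 0.25, 1.5, 0.5, 0.75.
Left endpoints: -1.5, -0.75, 0, 0.25, 1.75, 2.25.
r(-1.5) = -6.5, r(-0.75) = -2.75, r(0) = 1, r(0.25) = 2.25, r(1.75) = 9.75, r(2.25) = 12.25.
Sum = Σ Δt_i · r(t_i).
Sum = 10.75.

10.75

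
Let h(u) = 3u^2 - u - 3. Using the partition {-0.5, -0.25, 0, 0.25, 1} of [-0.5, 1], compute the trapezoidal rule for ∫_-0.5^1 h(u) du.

Subinterval widths: 0.25, 0.25, 0.25, 0.75.
h(-0.5) = -1.75, h(-0.25) = -2.5625, h(0) = -3, h(0.25) = -3.0625, h(1) = -1.
On each subinterval the trapezoid contributes (Δu_i/2)·[h(u_{i-1}) + h(u_i)].
Sum = -3.515625.

-3.515625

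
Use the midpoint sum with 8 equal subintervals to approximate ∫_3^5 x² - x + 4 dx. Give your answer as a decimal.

Δx = (5 − 3)/8 = 0.25.
Midpoints: 3.125, 3.375, 3.625, 3.875, 4.125, 4.375, 4.625, 4.875.
f(3.125) = 10.640625, f(3.375) = 12.015625, f(3.625) = 13.515625, f(3.875) = 15.140625, f(4.125) = 16.890625, f(4.375) = 18.765625, f(4.625) = 20.765625, f(4.875) = 22.890625.
Sum = Δx · [f(3.125) + f(3.375) + f(3.625) + ...].
Sum = 32.65625.

32.65625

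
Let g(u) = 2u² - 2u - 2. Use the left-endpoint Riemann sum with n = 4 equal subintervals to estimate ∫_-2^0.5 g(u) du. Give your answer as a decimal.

Δu = (0.5 − (-2))/4 = 0.625.
Left endpoints: -2, -1.375, -0.75, -0.125.
g(-2) = 10, g(-1.375) = 4.53125, g(-0.75) = 0.625, g(-0.125) = -1.71875.
Sum = Δu · [g(-2) + g(-1.375) + g(-0.75) + g(-0.125)].
Sum = 8.3984375.

8.3984375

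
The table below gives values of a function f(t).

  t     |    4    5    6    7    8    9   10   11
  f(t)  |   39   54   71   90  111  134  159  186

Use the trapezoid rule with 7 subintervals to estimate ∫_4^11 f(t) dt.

Δt = 1.
T_7 = (1/2)·[39 + 2·54 + 2·71 + 2·90 + 2·111 + 2·134 + 2·159 + 186] = 731.5.

731.5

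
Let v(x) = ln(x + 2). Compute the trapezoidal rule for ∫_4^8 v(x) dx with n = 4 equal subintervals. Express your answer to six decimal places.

8.269749

Δx = (8 − 4)/4 = 1.
v(4) ≈ 1.791759, v(5) ≈ 1.945910, v(6) ≈ 2.079442, v(7) ≈ 2.197225, v(8) ≈ 2.302585.
T_4 = (Δx/2)·[v(x_0) + 2v(x_1) + 2v(x_2) + 2v(x_3) + v(x_4)].
Sum ≈ 8.269749.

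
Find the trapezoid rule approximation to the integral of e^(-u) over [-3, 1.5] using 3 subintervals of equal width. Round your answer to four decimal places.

23.4540

Δu = (1.5 − (-3))/3 = 1.5.
f(-3) ≈ 20.0855, f(-1.5) ≈ 4.4817, f(0) ≈ 1.0000, f(1.5) ≈ 0.2231.
T_3 = (Δu/2)·[f(u_0) + 2f(u_1) + 2f(u_2) + f(u_3)].
Sum ≈ 23.4540.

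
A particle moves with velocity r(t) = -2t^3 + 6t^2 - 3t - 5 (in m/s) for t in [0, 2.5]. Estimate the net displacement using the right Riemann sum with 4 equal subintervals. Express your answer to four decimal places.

Δt = (2.5 − 0)/4 = 0.625.
Right endpoints: 0.625, 1.25, 1.875, 2.5.
r(0.625) = -5.01953125, r(1.25) = -3.28125, r(1.875) = -2.71484375, r(2.5) = -6.25.
Sum = Δt · [r(0.625) + r(1.25) + r(1.875) + r(2.5)].
Sum ≈ -10.7910.

-10.7910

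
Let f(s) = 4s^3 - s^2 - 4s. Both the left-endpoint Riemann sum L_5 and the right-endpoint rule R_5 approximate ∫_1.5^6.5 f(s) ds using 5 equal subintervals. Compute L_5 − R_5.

L_5 = 1136.25.
R_5 = 2161.25.
L_5 − R_5 = -1025.

-1025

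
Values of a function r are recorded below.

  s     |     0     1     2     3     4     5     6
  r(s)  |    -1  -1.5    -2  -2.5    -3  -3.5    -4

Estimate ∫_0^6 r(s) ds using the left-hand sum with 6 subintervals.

-13.5

Δs = 1.
Sum = 1·[(-1) + (-1.5) + (-2) + (-2.5) + (-3) + (-3.5)] = -13.5.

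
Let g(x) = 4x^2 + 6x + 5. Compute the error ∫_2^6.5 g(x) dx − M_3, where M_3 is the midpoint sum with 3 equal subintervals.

3.375

Exact integral: ∫_2^6.5 g(x) dx = 492.75.
M_3 = 489.375.
Error = 492.75 − 489.375 = 3.375.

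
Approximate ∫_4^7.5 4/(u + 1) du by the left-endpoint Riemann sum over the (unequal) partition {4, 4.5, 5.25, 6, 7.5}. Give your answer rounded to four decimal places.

Subinterval widths: 0.5, 0.75, 0.75, 1.5.
Left endpoints: 4, 4.5, 5.25, 6.
f(4) = 0.8, f(4.5) = 8/11, f(5.25) = 0.64, f(6) = 4/7.
Sum = Σ Δu_i · f(u_i).
Sum ≈ 2.2826.

2.2826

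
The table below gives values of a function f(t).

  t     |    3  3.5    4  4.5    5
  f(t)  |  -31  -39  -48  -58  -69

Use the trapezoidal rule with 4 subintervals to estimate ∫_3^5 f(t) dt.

-97.5

Δt = 0.5.
T_4 = (0.5/2)·[(-31) + 2·(-39) + 2·(-48) + 2·(-58) + (-69)] = -97.5.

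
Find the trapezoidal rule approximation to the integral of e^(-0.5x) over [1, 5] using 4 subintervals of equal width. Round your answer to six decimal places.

1.070653

Δx = (5 − 1)/4 = 1.
f(1) ≈ 0.606531, f(2) ≈ 0.367879, f(3) ≈ 0.223130, f(4) ≈ 0.135335, f(5) ≈ 0.082085.
T_4 = (Δx/2)·[f(x_0) + 2f(x_1) + 2f(x_2) + 2f(x_3) + f(x_4)].
Sum ≈ 1.070653.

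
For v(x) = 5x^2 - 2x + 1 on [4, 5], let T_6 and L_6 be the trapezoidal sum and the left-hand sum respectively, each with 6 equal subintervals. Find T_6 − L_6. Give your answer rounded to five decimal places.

T_6 ≈ 93.6898148.
L_6 ≈ 90.1064815.
T_6 − L_6 ≈ 3.58333.

3.58333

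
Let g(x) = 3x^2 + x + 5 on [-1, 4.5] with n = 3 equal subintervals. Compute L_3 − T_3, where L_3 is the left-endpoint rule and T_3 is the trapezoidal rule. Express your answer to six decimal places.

-57.979167

L_3 ≈ 80.51388889.
T_3 ≈ 138.49305556.
L_3 − T_3 ≈ -57.979167.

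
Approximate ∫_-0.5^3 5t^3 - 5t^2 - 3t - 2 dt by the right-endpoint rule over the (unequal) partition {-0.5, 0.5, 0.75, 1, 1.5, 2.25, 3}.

Subinterval widths: 1, 0.25, 0.25, 0.5, 0.75, 0.75.
Right endpoints: 0.5, 0.75, 1, 1.5, 2.25, 3.
f(0.5) = -4.125, f(0.75) = -4.953125, f(1) = -5, f(1.5) = -0.875, f(2.25) = 22.890625, f(3) = 79.
Sum = Σ Δt_i · f(t_i).
Sum = 69.3671875.

69.3671875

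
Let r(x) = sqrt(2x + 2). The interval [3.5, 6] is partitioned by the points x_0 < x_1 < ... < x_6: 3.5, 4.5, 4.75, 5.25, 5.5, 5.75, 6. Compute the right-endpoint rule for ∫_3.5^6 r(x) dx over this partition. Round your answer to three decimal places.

Subinterval widths: 1, 0.25, 0.5, 0.25, 0.25, 0.25.
Right endpoints: 4.5, 4.75, 5.25, 5.5, 5.75, 6.
r(4.5) ≈ 3.317, r(4.75) ≈ 3.391, r(5.25) ≈ 3.536, r(5.5) ≈ 3.606, r(5.75) ≈ 3.674, r(6) ≈ 3.742.
Sum = Σ Δx_i · r(x_i).
Sum ≈ 8.688.

8.688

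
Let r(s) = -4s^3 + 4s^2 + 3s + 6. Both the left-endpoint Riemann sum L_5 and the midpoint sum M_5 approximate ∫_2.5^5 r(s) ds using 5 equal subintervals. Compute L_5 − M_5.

82.34375

L_5 = -312.5.
M_5 = -394.84375.
L_5 − M_5 = 82.34375.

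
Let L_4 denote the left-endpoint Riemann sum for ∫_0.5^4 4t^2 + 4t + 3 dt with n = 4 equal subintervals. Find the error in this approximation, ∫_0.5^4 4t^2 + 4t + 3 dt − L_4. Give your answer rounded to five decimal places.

31.90104

Exact integral: ∫_0.5^4 f(t) dt ≈ 127.1666667.
L_4 = 95.265625.
Error ≈ 127.1666667 − 95.265625 ≈ 31.90104.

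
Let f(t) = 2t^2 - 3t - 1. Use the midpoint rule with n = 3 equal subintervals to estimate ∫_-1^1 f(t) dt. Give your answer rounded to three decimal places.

-0.815

Δt = (1 − (-1))/3 = 2/3.
Midpoints: -2/3, 0, 2/3.
f(-2/3) = 17/9, f(0) = -1, f(2/3) = -19/9.
Sum = Δt · [f(-2/3) + f(0) + f(2/3)].
Sum ≈ -0.815.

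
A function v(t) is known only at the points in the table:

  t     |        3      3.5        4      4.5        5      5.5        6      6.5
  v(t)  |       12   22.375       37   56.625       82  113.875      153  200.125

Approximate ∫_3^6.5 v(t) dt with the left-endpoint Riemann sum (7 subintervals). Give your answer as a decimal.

238.4375

Δt = 0.5.
Sum = 0.5·[12 + 22.375 + 37 + 56.625 + 82 + 113.875 + 153] = 238.4375.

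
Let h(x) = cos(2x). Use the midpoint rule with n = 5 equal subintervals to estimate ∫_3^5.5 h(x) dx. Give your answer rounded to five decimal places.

Δx = (5.5 − 3)/5 = 0.5.
Midpoints: 3.25, 3.75, 4.25, 4.75, 5.25.
h(3.25) ≈ 0.97659, h(3.75) ≈ 0.34664, h(4.25) ≈ -0.60201, h(4.75) ≈ -0.99717, h(5.25) ≈ -0.47554.
Sum = Δx · [h(3.25) + h(3.75) + h(4.25) + h(4.75) + h(5.25)].
Sum ≈ -0.37575.

-0.37575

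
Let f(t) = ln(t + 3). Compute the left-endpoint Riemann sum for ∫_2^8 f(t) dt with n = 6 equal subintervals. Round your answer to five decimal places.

11.92636

Δt = (8 − 2)/6 = 1.
Left endpoints: 2, 3, 4, 5, 6, 7.
f(2) ≈ 1.60944, f(3) ≈ 1.79176, f(4) ≈ 1.94591, f(5) ≈ 2.07944, f(6) ≈ 2.19722, f(7) ≈ 2.30259.
Sum = Δt · [f(2) + f(3) + f(4) + ...].
Sum ≈ 11.92636.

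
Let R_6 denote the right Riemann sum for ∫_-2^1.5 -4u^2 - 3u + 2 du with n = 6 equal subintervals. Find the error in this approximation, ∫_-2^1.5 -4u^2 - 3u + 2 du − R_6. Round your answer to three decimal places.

Exact integral: ∫_-2^1.5 f(u) du ≈ -5.54167.
R_6 ≈ -7.35648.
Error ≈ -5.54167 − (-7.35648) ≈ 1.815.

1.815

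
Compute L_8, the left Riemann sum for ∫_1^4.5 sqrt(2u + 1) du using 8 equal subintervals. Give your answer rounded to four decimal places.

8.4919

Δu = (4.5 − 1)/8 = 0.4375.
Left endpoints: 1, 1.4375, 1.875, 2.3125, 2.75, 3.1875, 3.625, 4.0625.
f(1) ≈ 1.7321, f(1.4375) ≈ 1.9685, f(1.875) ≈ 2.1794, f(2.3125) ≈ 2.3717, f(2.75) ≈ 2.5495, f(3.1875) ≈ 2.7157, f(3.625) ≈ 2.8723, f(4.0625) ≈ 3.0208.
Sum = Δu · [f(1) + f(1.4375) + f(1.875) + ...].
Sum ≈ 8.4919.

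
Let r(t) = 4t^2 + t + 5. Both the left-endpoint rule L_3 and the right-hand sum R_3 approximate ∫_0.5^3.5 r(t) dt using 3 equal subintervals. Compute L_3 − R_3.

-51

L_3 = 54.5.
R_3 = 105.5.
L_3 − R_3 = -51.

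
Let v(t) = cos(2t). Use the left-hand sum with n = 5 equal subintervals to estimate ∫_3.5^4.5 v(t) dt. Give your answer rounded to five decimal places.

0.04571

Δt = (4.5 − 3.5)/5 = 0.2.
Left endpoints: 3.5, 3.7, 3.9, 4.1, 4.3.
v(3.5) ≈ 0.75390, v(3.7) ≈ 0.43855, v(3.9) ≈ 0.05396, v(4.1) ≈ -0.33915, v(4.3) ≈ -0.67872.
Sum = Δt · [v(3.5) + v(3.7) + v(3.9) + v(4.1) + v(4.3)].
Sum ≈ 0.04571.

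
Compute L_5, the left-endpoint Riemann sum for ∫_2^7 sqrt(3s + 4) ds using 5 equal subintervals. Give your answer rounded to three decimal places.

19.817

Δs = (7 − 2)/5 = 1.
Left endpoints: 2, 3, 4, 5, 6.
f(2) ≈ 3.162, f(3) ≈ 3.606, f(4) ≈ 4.000, f(5) ≈ 4.359, f(6) ≈ 4.690.
Sum = Δs · [f(2) + f(3) + f(4) + f(5) + f(6)].
Sum ≈ 19.817.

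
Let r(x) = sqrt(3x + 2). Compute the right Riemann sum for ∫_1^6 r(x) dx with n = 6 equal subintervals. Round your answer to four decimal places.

Δx = (6 − 1)/6 = 5/6.
Right endpoints: 11/6, 8/3, 3.5, 13/3, 31/6, 6.
r(11/6) ≈ 2.7386, r(8/3) ≈ 3.1623, r(3.5) ≈ 3.5355, r(13/3) ≈ 3.8730, r(31/6) ≈ 4.1833, r(6) ≈ 4.4721.
Sum = Δx · [r(11/6) + r(8/3) + r(3.5) + ...].
Sum ≈ 18.3040.

18.3040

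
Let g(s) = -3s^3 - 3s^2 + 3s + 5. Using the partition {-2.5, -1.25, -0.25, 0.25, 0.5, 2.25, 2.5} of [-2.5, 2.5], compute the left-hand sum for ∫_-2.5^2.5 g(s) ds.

Subinterval widths: 1.25, 1, 0.5, 0.25, 1.75, 0.25.
Left endpoints: -2.5, -1.25, -0.25, 0.25, 0.5, 2.25.
g(-2.5) = 25.625, g(-1.25) = 2.421875, g(-0.25) = 4.109375, g(0.25) = 5.515625, g(0.5) = 5.375, g(2.25) = -37.609375.
Sum = Σ Δs_i · g(s_i).
Sum = 37.890625.

37.890625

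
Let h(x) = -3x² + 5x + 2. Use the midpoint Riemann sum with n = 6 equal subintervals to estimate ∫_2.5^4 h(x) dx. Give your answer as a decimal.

-20.9765625

Δx = (4 − 2.5)/6 = 0.25.
Midpoints: 2.625, 2.875, 3.125, 3.375, 3.625, 3.875.
h(2.625) = -5.546875, h(2.875) = -8.421875, h(3.125) = -11.671875, h(3.375) = -15.296875, h(3.625) = -19.296875, h(3.875) = -23.671875.
Sum = Δx · [h(2.625) + h(2.875) + h(3.125) + ...].
Sum = -20.9765625.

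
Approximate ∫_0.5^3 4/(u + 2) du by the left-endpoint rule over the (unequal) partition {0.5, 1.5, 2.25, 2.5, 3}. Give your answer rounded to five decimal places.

Subinterval widths: 1, 0.75, 0.25, 0.5.
Left endpoints: 0.5, 1.5, 2.25, 2.5.
f(0.5) = 1.6, f(1.5) = 8/7, f(2.25) = 16/17, f(2.5) = 8/9.
Sum = Σ Δu_i · f(u_i).
Sum ≈ 3.13688.

3.13688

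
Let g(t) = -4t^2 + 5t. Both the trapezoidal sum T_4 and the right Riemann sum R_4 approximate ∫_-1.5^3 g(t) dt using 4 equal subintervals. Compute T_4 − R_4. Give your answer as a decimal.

2.53125

T_4 = -27.421875.
R_4 = -29.953125.
T_4 − R_4 = 2.53125.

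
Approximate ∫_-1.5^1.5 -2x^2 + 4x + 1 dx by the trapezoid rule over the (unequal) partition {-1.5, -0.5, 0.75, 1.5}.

-2.625

Subinterval widths: 1, 1.25, 0.75.
f(-1.5) = -9.5, f(-0.5) = -1.5, f(0.75) = 2.875, f(1.5) = 2.5.
On each subinterval the trapezoid contributes (Δx_i/2)·[f(x_{i-1}) + f(x_i)].
Sum = -2.625.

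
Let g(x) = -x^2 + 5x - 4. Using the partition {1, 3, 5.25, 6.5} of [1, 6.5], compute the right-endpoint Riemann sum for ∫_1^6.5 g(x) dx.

Subinterval widths: 2, 2.25, 1.25.
Right endpoints: 3, 5.25, 6.5.
g(3) = 2, g(5.25) = -5.3125, g(6.5) = -13.75.
Sum = Σ Δx_i · g(x_i).
Sum = -25.140625.

-25.140625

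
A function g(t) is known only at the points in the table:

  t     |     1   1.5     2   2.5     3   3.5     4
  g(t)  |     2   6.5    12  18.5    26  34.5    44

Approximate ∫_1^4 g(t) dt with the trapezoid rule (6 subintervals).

Δt = 0.5.
T_6 = (0.5/2)·[2 + 2·6.5 + 2·12 + 2·18.5 + 2·26 + 2·34.5 + 44] = 60.25.

60.25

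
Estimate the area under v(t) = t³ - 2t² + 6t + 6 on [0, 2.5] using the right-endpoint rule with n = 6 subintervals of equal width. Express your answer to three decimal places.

37.002

Δt = (2.5 − 0)/6 = 5/12.
Right endpoints: 5/12, 5/6, 1.25, 5/3, 25/12, 2.5.
v(5/12) = 14213/1728, v(5/6) = 2201/216, v(1.25) = 12.328125, v(5/3) = 407/27, v(25/12) = 32593/1728, v(2.5) = 24.125.
Sum = Δt · [v(5/12) + v(5/6) + v(1.25) + ...].
Sum ≈ 37.002.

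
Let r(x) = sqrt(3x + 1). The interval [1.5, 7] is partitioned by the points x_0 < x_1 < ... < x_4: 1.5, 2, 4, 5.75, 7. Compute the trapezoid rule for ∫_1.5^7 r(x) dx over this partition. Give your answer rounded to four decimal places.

Subinterval widths: 0.5, 2, 1.75, 1.25.
r(1.5) ≈ 2.3452, r(2) ≈ 2.6458, r(4) ≈ 3.6056, r(5.75) ≈ 4.2720, r(7) ≈ 4.6904.
On each subinterval the trapezoid contributes (Δx_i/2)·[r(x_{i-1}) + r(x_i)].
Sum ≈ 19.9934.

19.9934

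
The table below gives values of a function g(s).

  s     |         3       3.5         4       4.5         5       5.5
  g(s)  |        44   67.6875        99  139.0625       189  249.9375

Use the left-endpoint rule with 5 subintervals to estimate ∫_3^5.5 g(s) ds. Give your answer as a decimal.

Δs = 0.5.
Sum = 0.5·[44 + 67.6875 + 99 + 139.0625 + 189] = 269.375.

269.375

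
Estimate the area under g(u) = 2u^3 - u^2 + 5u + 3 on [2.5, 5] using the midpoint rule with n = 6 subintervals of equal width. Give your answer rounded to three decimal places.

310.108

Δu = (5 − 2.5)/6 = 5/12.
Midpoints: 65/24, 3.125, 85/24, 95/24, 4.375, 115/24.
g(65/24) = 338261/6912, g(3.125) = 69.89453125, g(85/24) = 670561/6912, g(95/24) = 906611/6912, g(4.375) = 173.21484375, g(115/24) = 1548511/6912.
Sum = Δu · [g(65/24) + g(3.125) + g(85/24) + ...].
Sum ≈ 310.108.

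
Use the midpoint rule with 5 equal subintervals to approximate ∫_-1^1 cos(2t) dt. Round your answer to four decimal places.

0.9340

Δt = (1 − (-1))/5 = 0.4.
Midpoints: -0.8, -0.4, 0, 0.4, 0.8.
f(-0.8) ≈ -0.0292, f(-0.4) ≈ 0.6967, f(0) ≈ 1.0000, f(0.4) ≈ 0.6967, f(0.8) ≈ -0.0292.
Sum = Δt · [f(-0.8) + f(-0.4) + f(0) + f(0.4) + f(0.8)].
Sum ≈ 0.9340.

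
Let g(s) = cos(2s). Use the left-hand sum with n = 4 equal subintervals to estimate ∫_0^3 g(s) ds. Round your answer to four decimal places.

Δs = (3 − 0)/4 = 0.75.
Left endpoints: 0, 0.75, 1.5, 2.25.
g(0) ≈ 1.0000, g(0.75) ≈ 0.0707, g(1.5) ≈ -0.9900, g(2.25) ≈ -0.2108.
Sum = Δs · [g(0) + g(0.75) + g(1.5) + g(2.25)].
Sum ≈ -0.0975.

-0.0975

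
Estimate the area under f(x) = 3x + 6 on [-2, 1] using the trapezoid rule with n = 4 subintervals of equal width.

13.5

Δx = (1 − (-2))/4 = 0.75.
f(-2) = 0, f(-1.25) = 2.25, f(-0.5) = 4.5, f(0.25) = 6.75, f(1) = 9.
T_4 = (Δx/2)·[f(x_0) + 2f(x_1) + 2f(x_2) + 2f(x_3) + f(x_4)].
Sum = 13.5.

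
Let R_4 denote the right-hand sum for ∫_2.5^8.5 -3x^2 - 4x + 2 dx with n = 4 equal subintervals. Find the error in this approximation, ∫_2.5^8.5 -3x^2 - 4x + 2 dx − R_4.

173.25

Exact integral: ∫_2.5^8.5 f(x) dx = -718.5.
R_4 = -891.75.
Error = -718.5 − (-891.75) = 173.25.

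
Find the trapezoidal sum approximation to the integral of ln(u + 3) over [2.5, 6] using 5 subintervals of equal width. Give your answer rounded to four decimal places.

6.8960

Δu = (6 − 2.5)/5 = 0.7.
f(2.5) ≈ 1.7047, f(3.2) ≈ 1.8245, f(3.9) ≈ 1.9315, f(4.6) ≈ 2.0281, f(5.3) ≈ 2.1163, f(6) ≈ 2.1972.
T_5 = (Δu/2)·[f(u_0) + 2f(u_1) + ... + 2f(u_{4}) + f(u_5)].
Sum ≈ 6.8960.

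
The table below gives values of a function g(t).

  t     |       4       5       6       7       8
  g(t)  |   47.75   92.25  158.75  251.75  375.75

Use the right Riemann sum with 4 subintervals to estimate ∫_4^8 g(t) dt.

878.5

Δt = 1.
Sum = 1·[92.25 + 158.75 + 251.75 + 375.75] = 878.5.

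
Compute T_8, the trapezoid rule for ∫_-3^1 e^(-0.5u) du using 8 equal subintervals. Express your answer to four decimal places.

Δu = (1 − (-3))/8 = 0.5.
f(-3) ≈ 4.4817, f(-2.5) ≈ 3.4903, f(-2) ≈ 2.7183, f(-1.5) ≈ 2.1170, f(-1) ≈ 1.6487, f(-0.5) ≈ 1.2840, f(0) ≈ 1.0000, f(0.5) ≈ 0.7788, f(1) ≈ 0.6065.
T_8 = (Δu/2)·[f(u_0) + 2f(u_1) + ... + 2f(u_{7}) + f(u_8)].
Sum ≈ 7.7906.

7.7906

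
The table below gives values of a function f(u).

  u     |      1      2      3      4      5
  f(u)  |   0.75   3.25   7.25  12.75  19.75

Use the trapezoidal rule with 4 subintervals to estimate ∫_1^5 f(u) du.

Δu = 1.
T_4 = (1/2)·[0.75 + 2·3.25 + 2·7.25 + 2·12.75 + 19.75] = 33.5.

33.5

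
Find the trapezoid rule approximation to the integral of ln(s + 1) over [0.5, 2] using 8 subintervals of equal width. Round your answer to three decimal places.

1.187

Δs = (2 − 0.5)/8 = 0.1875.
f(0.5) ≈ 0.405, f(0.6875) ≈ 0.523, f(0.875) ≈ 0.629, f(1.0625) ≈ 0.724, f(1.25) ≈ 0.811, f(1.4375) ≈ 0.891, f(1.625) ≈ 0.965, f(1.8125) ≈ 1.034, f(2) ≈ 1.099.
T_8 = (Δs/2)·[f(s_0) + 2f(s_1) + ... + 2f(s_{7}) + f(s_8)].
Sum ≈ 1.187.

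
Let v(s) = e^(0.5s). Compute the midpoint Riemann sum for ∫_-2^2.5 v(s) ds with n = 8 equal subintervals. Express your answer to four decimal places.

Δs = (2.5 − (-2))/8 = 0.5625.
Midpoints: -1.71875, -1.15625, -0.59375, -0.03125, 0.53125, 1.09375, 1.65625, 2.21875.
v(-1.71875) ≈ 0.4234, v(-1.15625) ≈ 0.5609, v(-0.59375) ≈ 0.7431, v(-0.03125) ≈ 0.9845, v(0.53125) ≈ 1.3042, v(1.09375) ≈ 1.7278, v(1.65625) ≈ 2.2890, v(2.21875) ≈ 3.0325.
Sum = Δs · [v(-1.71875) + v(-1.15625) + v(-0.59375) + ...].
Sum ≈ 6.2244.

6.2244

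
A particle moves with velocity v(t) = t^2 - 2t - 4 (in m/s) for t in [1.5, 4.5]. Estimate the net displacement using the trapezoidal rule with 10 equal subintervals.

Δt = (4.5 − 1.5)/10 = 0.3.
v(1.5) = -4.75, v(1.8) = -4.36, v(2.1) = -3.79, v(2.4) = -3.04, v(2.7) = -2.11, v(3) = -1, v(3.3) = 0.29, v(3.6) = 1.76, v(3.9) = 3.41, v(4.2) = 5.24, v(4.5) = 7.25.
T_10 = (Δt/2)·[v(t_0) + 2v(t_1) + ... + 2v(t_{9}) + v(t_10)].
Sum = -0.705.

-0.705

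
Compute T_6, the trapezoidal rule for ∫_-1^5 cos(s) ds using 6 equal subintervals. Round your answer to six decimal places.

-0.107498

Δs = (5 − (-1))/6 = 1.
f(-1) ≈ 0.540302, f(0) ≈ 1.000000, f(1) ≈ 0.540302, f(2) ≈ -0.416147, f(3) ≈ -0.989992, f(4) ≈ -0.653644, f(5) ≈ 0.283662.
T_6 = (Δs/2)·[f(s_0) + 2f(s_1) + ... + 2f(s_{5}) + f(s_6)].
Sum ≈ -0.107498.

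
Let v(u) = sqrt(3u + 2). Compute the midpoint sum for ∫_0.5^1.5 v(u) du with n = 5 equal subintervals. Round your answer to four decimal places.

2.2279

Δu = (1.5 − 0.5)/5 = 0.2.
Midpoints: 0.6, 0.8, 1, 1.2, 1.4.
v(0.6) ≈ 1.9494, v(0.8) ≈ 2.0976, v(1) ≈ 2.2361, v(1.2) ≈ 2.3664, v(1.4) ≈ 2.4900.
Sum = Δu · [v(0.6) + v(0.8) + v(1) + v(1.2) + v(1.4)].
Sum ≈ 2.2279.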